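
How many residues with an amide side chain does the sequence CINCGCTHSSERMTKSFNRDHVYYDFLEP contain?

Asparagine (N) and glutamine (Q) have uncharged amide side chains.
Matching residues: N3, N18.

2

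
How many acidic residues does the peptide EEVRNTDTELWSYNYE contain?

5

The acidic residues are Asp (D) and Glu (E), whose side chains end in a carboxylate group.
Matching residues: E1, E2, D7, E9, E16.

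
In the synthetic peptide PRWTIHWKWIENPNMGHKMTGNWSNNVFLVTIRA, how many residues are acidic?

1

The acidic residues are Asp (D) and Glu (E), whose side chains end in a carboxylate group.
Matching residues: E11.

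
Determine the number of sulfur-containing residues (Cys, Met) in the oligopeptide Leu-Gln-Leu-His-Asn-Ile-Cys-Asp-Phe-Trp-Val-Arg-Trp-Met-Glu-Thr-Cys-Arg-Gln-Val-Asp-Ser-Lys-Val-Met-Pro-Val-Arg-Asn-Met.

Matching residues: Cys7, Met14, Cys17, Met25, Met30.

5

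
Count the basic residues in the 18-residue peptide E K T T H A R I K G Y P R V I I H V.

Lysine (K), arginine (R), and histidine (H) have basic, nitrogen-containing side chains.
Matching residues: K2, H5, R7, K9, R13, H17.

6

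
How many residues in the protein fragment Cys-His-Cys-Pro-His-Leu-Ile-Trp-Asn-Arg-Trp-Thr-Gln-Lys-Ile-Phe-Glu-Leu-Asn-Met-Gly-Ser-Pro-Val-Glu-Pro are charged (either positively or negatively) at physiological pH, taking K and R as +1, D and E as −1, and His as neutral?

4

Charged side chains at pH ~7.4: K, R (positive); D, E (negative).
Matching residues: Arg10, Lys14, Glu17, Glu25.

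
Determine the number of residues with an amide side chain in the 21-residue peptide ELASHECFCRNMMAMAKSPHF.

1

Asparagine (N) and glutamine (Q) have uncharged amide side chains.
Matching residues: N11.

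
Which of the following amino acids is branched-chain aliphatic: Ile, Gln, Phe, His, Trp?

V, L, and I make up the branched-chain aliphatic group.
Of the listed options, only Ile belongs to this group.

Ile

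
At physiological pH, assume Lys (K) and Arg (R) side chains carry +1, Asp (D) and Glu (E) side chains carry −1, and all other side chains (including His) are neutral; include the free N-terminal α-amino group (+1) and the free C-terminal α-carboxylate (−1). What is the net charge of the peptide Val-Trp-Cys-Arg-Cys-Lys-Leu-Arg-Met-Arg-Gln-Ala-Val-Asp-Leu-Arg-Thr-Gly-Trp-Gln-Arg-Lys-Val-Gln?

Positive (K, R): Arg4, Lys6, Arg8, Arg10, Arg16, Arg21, Lys22 → +7.
Negative (D, E): Asp14 → −1.
The N-terminus (+1) and C-terminus (−1) cancel.
Net charge = (+7) + (−1) = +6.

+6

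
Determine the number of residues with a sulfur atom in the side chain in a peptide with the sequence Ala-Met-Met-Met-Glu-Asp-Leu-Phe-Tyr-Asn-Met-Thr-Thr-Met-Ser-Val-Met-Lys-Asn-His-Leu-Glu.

6

Cysteine (C, thiol) and methionine (M, thioether) are the two sulfur-containing amino acids.
Matching residues: Met2, Met3, Met4, Met11, Met14, Met17.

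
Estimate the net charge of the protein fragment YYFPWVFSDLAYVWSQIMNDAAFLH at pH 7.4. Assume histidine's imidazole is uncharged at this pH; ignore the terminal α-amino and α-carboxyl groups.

-2

Near pH 7.4, K and R contribute +1 each, D and E contribute −1 each, and every other side chain (His included, as stated) is uncharged.
Positive (K, R): none → +0.
Negative (D, E): D9, D20 → −2.
Net charge = (+0) + (−2) = −2.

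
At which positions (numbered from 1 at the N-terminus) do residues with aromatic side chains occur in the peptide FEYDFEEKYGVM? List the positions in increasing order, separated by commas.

1, 3, 5, 9

F, W, and Y each carry an aromatic ring on the side chain.
Matching residues: F1, Y3, F5, Y9.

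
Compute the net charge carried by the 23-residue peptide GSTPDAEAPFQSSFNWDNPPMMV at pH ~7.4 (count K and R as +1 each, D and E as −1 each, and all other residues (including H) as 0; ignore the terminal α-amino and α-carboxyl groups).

Positive (K, R): none → +0.
Negative (D, E): D5, E7, D17 → −3.
Net charge = (+0) + (−3) = −3.

-3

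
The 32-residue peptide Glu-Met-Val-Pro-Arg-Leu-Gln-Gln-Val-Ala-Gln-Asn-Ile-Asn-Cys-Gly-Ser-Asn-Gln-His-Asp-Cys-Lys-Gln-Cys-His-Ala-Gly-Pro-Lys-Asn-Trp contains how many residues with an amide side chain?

9

Only N (asparagine) and Q (glutamine) carry a side-chain carboxamide.
Matching residues: Gln7, Gln8, Gln11, Asn12, Asn14, Asn18, Gln19, Gln24, Asn31.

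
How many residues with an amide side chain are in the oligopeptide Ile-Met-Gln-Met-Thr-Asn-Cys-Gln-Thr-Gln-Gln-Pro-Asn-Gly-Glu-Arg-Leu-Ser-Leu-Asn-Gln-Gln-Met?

Only N (asparagine) and Q (glutamine) carry a side-chain carboxamide.
Matching residues: Gln3, Asn6, Gln8, Gln10, Gln11, Asn13, Asn20, Gln21, Gln22.

9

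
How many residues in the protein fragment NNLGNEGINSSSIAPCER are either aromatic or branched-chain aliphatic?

3

Aromatic: F, W, Y. Branched-chain aliphatic: I, L, V.
Aromatic residues here: none (0).
Branched-chain aliphatic residues here: L3, I8, I13 (3).
The two groups share no amino acid, so total = 0 + 3 = 3.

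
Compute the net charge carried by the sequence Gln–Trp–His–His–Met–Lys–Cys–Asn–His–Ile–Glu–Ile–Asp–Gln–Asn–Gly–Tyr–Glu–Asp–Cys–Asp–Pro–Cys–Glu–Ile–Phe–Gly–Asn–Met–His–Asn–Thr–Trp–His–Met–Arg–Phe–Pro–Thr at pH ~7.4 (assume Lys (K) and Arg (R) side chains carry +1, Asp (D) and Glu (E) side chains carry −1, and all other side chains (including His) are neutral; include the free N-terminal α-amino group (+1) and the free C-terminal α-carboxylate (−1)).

-4

Positive (K, R): Lys6, Arg36 → +2.
Negative (D, E): Glu11, Asp13, Glu18, Asp19, Asp21, Glu24 → −6.
The N-terminus (+1) and C-terminus (−1) cancel.
Net charge = (+2) + (−6) = −4.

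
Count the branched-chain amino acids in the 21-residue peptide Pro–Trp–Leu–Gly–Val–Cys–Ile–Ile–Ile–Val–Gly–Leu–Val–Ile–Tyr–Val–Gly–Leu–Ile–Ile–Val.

Valine (V), leucine (L), and isoleucine (I) are the branched-chain amino acids.
Matching residues: Leu3, Val5, Ile7, Ile8, Ile9, Val10, Leu12, Val13, Ile14, Val16, Leu18, Ile19, Ile20, Val21.

14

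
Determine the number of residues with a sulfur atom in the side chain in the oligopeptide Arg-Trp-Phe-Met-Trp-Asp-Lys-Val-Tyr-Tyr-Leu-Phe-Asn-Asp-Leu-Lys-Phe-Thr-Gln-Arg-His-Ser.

1

Cysteine (C, thiol) and methionine (M, thioether) are the two sulfur-containing amino acids.
Matching residues: Met4.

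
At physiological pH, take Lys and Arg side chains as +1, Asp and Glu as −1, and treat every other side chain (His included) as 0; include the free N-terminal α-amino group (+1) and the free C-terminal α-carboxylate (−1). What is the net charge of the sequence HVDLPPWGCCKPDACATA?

-1

Positive (K, R): K11 → +1.
Negative (D, E): D3, D13 → −2.
The N-terminus (+1) and C-terminus (−1) cancel.
Net charge = (+1) + (−2) = −1.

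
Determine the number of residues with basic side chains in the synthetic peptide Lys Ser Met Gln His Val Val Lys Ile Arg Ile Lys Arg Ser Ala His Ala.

K, R, and H are the three residues with basic side chains (ε-amine, guanidinium, and imidazole respectively).
Matching residues: Lys1, His5, Lys8, Arg10, Lys12, Arg13, His16.

7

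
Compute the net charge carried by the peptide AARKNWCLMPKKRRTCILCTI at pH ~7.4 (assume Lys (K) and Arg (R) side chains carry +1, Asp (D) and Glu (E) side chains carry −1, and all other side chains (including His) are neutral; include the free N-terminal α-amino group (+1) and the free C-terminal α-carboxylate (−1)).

Positive (K, R): R3, K4, K11, K12, R13, R14 → +6.
Negative (D, E): none → −0.
The N-terminus (+1) and C-terminus (−1) cancel.
Net charge = (+6) + (−0) = +6.

+6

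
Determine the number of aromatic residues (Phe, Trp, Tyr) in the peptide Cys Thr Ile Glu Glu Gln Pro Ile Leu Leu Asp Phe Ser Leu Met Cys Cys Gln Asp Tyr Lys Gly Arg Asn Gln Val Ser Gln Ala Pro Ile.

Matching residues: Phe12, Tyr20.

2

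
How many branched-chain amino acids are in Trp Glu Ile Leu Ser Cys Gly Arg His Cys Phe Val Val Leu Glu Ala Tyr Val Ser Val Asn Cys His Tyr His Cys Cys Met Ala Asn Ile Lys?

8

Valine (V), leucine (L), and isoleucine (I) are the branched-chain amino acids.
Matching residues: Ile3, Leu4, Val12, Val13, Leu14, Val18, Val20, Ile31.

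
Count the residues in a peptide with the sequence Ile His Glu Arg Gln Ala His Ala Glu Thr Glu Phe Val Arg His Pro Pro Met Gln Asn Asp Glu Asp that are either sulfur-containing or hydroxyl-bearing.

Sulfur-containing: C, M. Hydroxyl-bearing: S, T, Y.
Sulfur-containing residues here: Met18 (1).
Hydroxyl-bearing residues here: Thr10 (1).
The two groups share no amino acid, so total = 1 + 1 = 2.

2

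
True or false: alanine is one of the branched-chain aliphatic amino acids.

False

V, L, and I make up the branched-chain aliphatic group.
Alanine is not in this group.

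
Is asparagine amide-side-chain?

Yes

Only N (asparagine) and Q (glutamine) carry a side-chain carboxamide.
Asparagine is in this group.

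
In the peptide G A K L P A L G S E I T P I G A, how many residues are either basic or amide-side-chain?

Basic: H, K, R. Amide-side-chain: N, Q.
Basic residues here: K3 (1).
Amide-side-chain residues here: none (0).
The two groups share no amino acid, so total = 1 + 0 = 1.

1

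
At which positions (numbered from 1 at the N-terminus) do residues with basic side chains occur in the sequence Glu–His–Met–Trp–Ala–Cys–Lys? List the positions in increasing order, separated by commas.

Lysine (K), arginine (R), and histidine (H) have basic, nitrogen-containing side chains.
Matching residues: His2, Lys7.

2, 7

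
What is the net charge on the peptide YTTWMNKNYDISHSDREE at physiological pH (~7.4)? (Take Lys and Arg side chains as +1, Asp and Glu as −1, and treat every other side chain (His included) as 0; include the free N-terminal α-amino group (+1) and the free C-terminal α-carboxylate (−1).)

Positive (K, R): K7, R16 → +2.
Negative (D, E): D10, D15, E17, E18 → −4.
The N-terminus (+1) and C-terminus (−1) cancel.
Net charge = (+2) + (−4) = −2.

-2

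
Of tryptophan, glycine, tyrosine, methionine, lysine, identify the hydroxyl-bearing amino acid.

S, T, and Y are the three residues with a side-chain hydroxyl.
Of the listed options, only tyrosine belongs to this group.

tyrosine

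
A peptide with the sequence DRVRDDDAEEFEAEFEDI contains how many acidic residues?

10

The acidic residues are Asp (D) and Glu (E), whose side chains end in a carboxylate group.
Matching residues: D1, D5, D6, D7, E9, E10, E12, E14, E16, D17.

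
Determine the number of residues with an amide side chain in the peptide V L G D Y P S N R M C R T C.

Only N (asparagine) and Q (glutamine) carry a side-chain carboxamide.
Matching residues: N8.

1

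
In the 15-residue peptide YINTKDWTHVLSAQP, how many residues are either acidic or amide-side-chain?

Acidic: D, E. Amide-side-chain: N, Q.
Acidic residues here: D6 (1).
Amide-side-chain residues here: N3, Q14 (2).
The two groups share no amino acid, so total = 1 + 2 = 3.

3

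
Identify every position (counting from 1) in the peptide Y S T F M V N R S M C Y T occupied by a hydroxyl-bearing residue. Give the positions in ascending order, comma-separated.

1, 2, 3, 9, 12, 13

Serine (S), threonine (T), and tyrosine (Y) each carry a hydroxyl group on the side chain.
Matching residues: Y1, S2, T3, S9, Y12, T13.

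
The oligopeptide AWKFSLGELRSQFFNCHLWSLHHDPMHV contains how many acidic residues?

Only D (aspartate) and E (glutamate) carry a side-chain carboxylic acid.
Matching residues: E8, D24.

2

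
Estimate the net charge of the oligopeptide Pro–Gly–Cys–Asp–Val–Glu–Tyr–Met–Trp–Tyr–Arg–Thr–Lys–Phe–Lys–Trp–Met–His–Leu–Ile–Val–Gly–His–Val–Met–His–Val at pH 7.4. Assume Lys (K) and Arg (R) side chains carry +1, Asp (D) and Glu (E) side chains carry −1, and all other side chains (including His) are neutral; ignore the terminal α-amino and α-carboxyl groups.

Positive (K, R): Arg11, Lys13, Lys15 → +3.
Negative (D, E): Asp4, Glu6 → −2.
Net charge = (+3) + (−2) = +1.

+1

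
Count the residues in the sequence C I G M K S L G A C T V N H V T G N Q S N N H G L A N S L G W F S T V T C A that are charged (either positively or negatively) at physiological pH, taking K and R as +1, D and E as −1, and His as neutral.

1

Charged side chains at pH ~7.4: K, R (positive); D, E (negative).
Matching residues: K5.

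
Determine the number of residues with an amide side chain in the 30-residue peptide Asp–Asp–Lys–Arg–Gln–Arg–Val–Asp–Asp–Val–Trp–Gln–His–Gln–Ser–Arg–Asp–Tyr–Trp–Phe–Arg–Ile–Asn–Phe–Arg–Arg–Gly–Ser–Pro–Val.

The amide-side-chain residues are Asn (N) and Gln (Q).
Matching residues: Gln5, Gln12, Gln14, Asn23.

4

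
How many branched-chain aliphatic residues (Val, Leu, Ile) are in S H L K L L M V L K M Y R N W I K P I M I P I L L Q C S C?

11

Matching residues: L3, L5, L6, V8, L9, I16, I19, I21, I23, L24, L25.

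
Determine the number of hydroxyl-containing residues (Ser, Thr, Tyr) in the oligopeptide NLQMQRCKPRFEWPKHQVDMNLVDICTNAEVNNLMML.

Matching residues: T27.

1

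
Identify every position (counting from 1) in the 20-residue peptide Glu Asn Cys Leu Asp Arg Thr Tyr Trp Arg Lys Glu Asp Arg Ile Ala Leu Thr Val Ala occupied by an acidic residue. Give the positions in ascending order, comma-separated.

The acidic residues are Asp (D) and Glu (E), whose side chains end in a carboxylate group.
Matching residues: Glu1, Asp5, Glu12, Asp13.

1, 5, 12, 13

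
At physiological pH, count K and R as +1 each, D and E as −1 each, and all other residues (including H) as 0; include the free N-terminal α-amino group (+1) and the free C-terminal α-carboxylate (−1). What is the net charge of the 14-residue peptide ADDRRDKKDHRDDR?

Positive (K, R): R4, R5, K7, K8, R11, R14 → +6.
Negative (D, E): D2, D3, D6, D9, D12, D13 → −6.
The N-terminus (+1) and C-terminus (−1) cancel.
Net charge = (+6) + (−6) = 0.

0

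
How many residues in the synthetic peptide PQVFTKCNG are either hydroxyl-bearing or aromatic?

Hydroxyl-bearing: S, T, Y. Aromatic: F, W, Y.
Hydroxyl-bearing residues here: T5 (1).
Aromatic residues here: F4 (1).
(Y belongs to both groups, but none appear in this sequence.) Total = 1 + 1 = 2.

2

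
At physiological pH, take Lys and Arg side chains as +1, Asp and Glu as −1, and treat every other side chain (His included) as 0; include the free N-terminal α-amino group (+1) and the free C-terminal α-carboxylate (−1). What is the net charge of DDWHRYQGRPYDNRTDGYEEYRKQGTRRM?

Positive (K, R): R5, R9, R14, R22, K23, R27, R28 → +7.
Negative (D, E): D1, D2, D12, D16, E19, E20 → −6.
The N-terminus (+1) and C-terminus (−1) cancel.
Net charge = (+7) + (−6) = +1.

+1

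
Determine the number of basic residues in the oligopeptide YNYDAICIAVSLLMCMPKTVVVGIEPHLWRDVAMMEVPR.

4

The basic amino acids are Lys (K), Arg (R), and His (H).
Matching residues: K18, H27, R30, R39.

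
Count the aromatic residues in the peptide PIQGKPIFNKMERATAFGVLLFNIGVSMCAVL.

3

F, W, and Y each carry an aromatic ring on the side chain.
Matching residues: F8, F17, F22.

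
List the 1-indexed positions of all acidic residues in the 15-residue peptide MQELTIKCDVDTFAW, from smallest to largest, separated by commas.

3, 9, 11

Only D (aspartate) and E (glutamate) carry a side-chain carboxylic acid.
Matching residues: E3, D9, D11.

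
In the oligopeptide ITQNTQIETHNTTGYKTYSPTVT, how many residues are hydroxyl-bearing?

S, T, and Y are the three residues with a side-chain hydroxyl.
Matching residues: T2, T5, T9, T12, T13, Y15, T17, Y18, S19, T21, T23.

11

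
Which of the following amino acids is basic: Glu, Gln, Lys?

Lys

Lysine (K), arginine (R), and histidine (H) have basic, nitrogen-containing side chains.
Of the listed options, only Lys belongs to this group.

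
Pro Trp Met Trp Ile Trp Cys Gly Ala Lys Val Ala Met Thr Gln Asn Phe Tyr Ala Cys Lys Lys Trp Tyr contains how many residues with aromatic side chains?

The aromatic amino acids are Phe (F, benzyl), Trp (W, indole), and Tyr (Y, phenol).
Matching residues: Trp2, Trp4, Trp6, Phe17, Tyr18, Trp23, Tyr24.

7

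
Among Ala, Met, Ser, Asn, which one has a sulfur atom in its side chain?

The sulfur-bearing residues are cysteine (–SH) and methionine (–S–CH₃).
Of the listed options, only Met belongs to this group.

Met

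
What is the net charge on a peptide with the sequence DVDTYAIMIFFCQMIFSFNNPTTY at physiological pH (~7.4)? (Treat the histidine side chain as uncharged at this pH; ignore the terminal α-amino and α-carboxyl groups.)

-2

Near pH 7.4, K and R contribute +1 each, D and E contribute −1 each, and every other side chain (His included, as stated) is uncharged.
Positive (K, R): none → +0.
Negative (D, E): D1, D3 → −2.
Net charge = (+0) + (−2) = −2.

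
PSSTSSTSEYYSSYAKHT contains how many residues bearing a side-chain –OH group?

13

S, T, and Y are the three residues with a side-chain hydroxyl.
Matching residues: S2, S3, T4, S5, S6, T7, S8, Y10, Y11, S12, S13, Y14, T18.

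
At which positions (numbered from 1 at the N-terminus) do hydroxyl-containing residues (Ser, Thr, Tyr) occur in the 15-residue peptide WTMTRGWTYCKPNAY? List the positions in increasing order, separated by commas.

2, 4, 8, 9, 15

Matching residues: T2, T4, T8, Y9, Y15.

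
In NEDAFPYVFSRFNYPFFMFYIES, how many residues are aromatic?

The aromatic amino acids are Phe (F, benzyl), Trp (W, indole), and Tyr (Y, phenol).
Matching residues: F5, Y7, F9, F12, Y14, F16, F17, F19, Y20.

9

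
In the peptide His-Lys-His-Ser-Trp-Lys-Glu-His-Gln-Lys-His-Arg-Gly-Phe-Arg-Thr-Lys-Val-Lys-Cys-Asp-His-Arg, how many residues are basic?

13

Lysine (K), arginine (R), and histidine (H) have basic, nitrogen-containing side chains.
Matching residues: His1, Lys2, His3, Lys6, His8, Lys10, His11, Arg12, Arg15, Lys17, Lys19, His22, Arg23.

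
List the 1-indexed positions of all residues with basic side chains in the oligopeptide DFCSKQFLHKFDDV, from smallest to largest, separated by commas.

5, 9, 10

Lysine (K), arginine (R), and histidine (H) have basic, nitrogen-containing side chains.
Matching residues: K5, H9, K10.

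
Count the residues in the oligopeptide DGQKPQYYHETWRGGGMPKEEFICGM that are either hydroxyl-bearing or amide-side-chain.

Hydroxyl-bearing: S, T, Y. Amide-side-chain: N, Q.
Hydroxyl-bearing residues here: Y7, Y8, T11 (3).
Amide-side-chain residues here: Q3, Q6 (2).
The two groups share no amino acid, so total = 3 + 2 = 5.

5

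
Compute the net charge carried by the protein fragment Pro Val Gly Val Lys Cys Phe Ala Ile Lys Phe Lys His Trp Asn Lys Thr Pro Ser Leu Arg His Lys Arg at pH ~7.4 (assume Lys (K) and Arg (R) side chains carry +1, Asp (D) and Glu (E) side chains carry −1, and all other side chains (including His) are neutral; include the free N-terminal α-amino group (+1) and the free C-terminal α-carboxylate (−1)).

Positive (K, R): Lys5, Lys10, Lys12, Lys16, Arg21, Lys23, Arg24 → +7.
Negative (D, E): none → −0.
The N-terminus (+1) and C-terminus (−1) cancel.
Net charge = (+7) + (−0) = +7.

+7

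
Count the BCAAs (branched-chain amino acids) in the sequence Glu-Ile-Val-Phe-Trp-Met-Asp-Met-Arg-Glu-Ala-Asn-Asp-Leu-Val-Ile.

The BCAAs are Val, Leu, and Ile — aliphatic side chains with a branch point.
Matching residues: Ile2, Val3, Leu14, Val15, Ile16.

5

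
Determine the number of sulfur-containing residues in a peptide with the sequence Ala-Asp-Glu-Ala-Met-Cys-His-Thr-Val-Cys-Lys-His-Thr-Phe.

Cysteine (C, thiol) and methionine (M, thioether) are the two sulfur-containing amino acids.
Matching residues: Met5, Cys6, Cys10.

3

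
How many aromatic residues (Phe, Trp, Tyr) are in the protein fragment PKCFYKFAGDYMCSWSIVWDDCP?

6

Matching residues: F4, Y5, F7, Y11, W15, W19.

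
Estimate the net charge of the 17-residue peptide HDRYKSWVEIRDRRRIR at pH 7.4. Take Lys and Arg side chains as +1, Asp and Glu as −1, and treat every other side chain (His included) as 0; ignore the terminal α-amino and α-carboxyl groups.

+4

Positive (K, R): R3, K5, R11, R13, R14, R15, R17 → +7.
Negative (D, E): D2, E9, D12 → −3.
Net charge = (+7) + (−3) = +4.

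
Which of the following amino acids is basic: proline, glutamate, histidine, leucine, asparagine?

Lysine (K), arginine (R), and histidine (H) have basic, nitrogen-containing side chains.
Of the listed options, only histidine belongs to this group.

histidine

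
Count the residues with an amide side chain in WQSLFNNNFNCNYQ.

Only N (asparagine) and Q (glutamine) carry a side-chain carboxamide.
Matching residues: Q2, N6, N7, N8, N10, N12, Q14.

7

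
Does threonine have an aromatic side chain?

No

Phenylalanine (F), tryptophan (W), and tyrosine (Y) have aromatic ring side chains.
Threonine is not in this group.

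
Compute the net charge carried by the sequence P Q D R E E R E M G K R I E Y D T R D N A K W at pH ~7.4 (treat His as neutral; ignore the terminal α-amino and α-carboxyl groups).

-1

At pH ~7.4 the Lys and Arg side chains are protonated (+1), the Asp and Glu side chains are deprotonated (−1), and with His taken as neutral all other side chains carry no charge.
Positive (K, R): R4, R7, K11, R12, R18, K22 → +6.
Negative (D, E): D3, E5, E6, E8, E14, D16, D19 → −7.
Net charge = (+6) + (−7) = −1.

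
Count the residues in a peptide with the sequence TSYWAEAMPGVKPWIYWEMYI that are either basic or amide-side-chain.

1

Basic: H, K, R. Amide-side-chain: N, Q.
Basic residues here: K12 (1).
Amide-side-chain residues here: none (0).
The two groups share no amino acid, so total = 1 + 0 = 1.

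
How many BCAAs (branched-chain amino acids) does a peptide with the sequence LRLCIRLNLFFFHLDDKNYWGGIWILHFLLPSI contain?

12

V, L, and I make up the branched-chain aliphatic group.
Matching residues: L1, L3, I5, L7, L9, L14, I23, I25, L26, L29, L30, I33.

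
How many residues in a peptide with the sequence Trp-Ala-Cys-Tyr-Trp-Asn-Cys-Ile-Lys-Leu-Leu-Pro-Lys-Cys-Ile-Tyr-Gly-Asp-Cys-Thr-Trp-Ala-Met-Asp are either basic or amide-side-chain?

Basic: H, K, R. Amide-side-chain: N, Q.
Basic residues here: Lys9, Lys13 (2).
Amide-side-chain residues here: Asn6 (1).
The two groups share no amino acid, so total = 2 + 1 = 3.

3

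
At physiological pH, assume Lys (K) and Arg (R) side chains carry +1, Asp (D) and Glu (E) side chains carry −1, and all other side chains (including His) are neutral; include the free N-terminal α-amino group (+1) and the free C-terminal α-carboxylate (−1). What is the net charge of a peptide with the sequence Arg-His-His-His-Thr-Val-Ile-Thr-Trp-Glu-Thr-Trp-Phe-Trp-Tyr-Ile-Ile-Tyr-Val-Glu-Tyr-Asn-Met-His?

-1

Positive (K, R): Arg1 → +1.
Negative (D, E): Glu10, Glu20 → −2.
The N-terminus (+1) and C-terminus (−1) cancel.
Net charge = (+1) + (−2) = −1.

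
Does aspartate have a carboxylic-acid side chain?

Aspartate (D) and glutamate (E) have carboxylic-acid side chains and are the acidic amino acids.
Aspartate is in this group.

Yes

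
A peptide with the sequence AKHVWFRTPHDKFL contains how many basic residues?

5

Lysine (K), arginine (R), and histidine (H) have basic, nitrogen-containing side chains.
Matching residues: K2, H3, R7, H10, K12.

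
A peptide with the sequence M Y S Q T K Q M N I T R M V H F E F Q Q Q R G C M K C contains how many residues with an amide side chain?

6

The amide-side-chain residues are Asn (N) and Gln (Q).
Matching residues: Q4, Q7, N9, Q19, Q20, Q21.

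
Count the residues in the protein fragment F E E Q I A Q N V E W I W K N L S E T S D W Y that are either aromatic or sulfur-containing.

Aromatic: F, W, Y. Sulfur-containing: C, M.
Aromatic residues here: F1, W11, W13, W22, Y23 (5).
Sulfur-containing residues here: none (0).
The two groups share no amino acid, so total = 5 + 0 = 5.

5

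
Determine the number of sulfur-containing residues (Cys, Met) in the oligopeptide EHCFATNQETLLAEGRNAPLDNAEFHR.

1

Matching residues: C3.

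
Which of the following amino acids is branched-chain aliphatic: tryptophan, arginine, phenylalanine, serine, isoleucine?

V, L, and I make up the branched-chain aliphatic group.
Of the listed options, only isoleucine belongs to this group.

isoleucine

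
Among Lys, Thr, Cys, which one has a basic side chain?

K, R, and H are the three residues with basic side chains (ε-amine, guanidinium, and imidazole respectively).
Of the listed options, only Lys belongs to this group.

Lys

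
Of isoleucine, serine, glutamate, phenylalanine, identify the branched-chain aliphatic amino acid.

isoleucine

V, L, and I make up the branched-chain aliphatic group.
Of the listed options, only isoleucine belongs to this group.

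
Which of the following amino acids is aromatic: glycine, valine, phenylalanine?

Phenylalanine (F), tryptophan (W), and tyrosine (Y) have aromatic ring side chains.
Of the listed options, only phenylalanine belongs to this group.

phenylalanine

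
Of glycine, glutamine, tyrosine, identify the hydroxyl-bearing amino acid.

Serine (S), threonine (T), and tyrosine (Y) each carry a hydroxyl group on the side chain.
Of the listed options, only tyrosine belongs to this group.

tyrosine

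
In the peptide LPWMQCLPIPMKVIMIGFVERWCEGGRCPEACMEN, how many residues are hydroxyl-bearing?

S, T, and Y are the three residues with a side-chain hydroxyl.
None of the 35 residues belong to this group.

0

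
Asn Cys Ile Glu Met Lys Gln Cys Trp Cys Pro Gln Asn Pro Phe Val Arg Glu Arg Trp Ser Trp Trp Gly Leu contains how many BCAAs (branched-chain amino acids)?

V, L, and I make up the branched-chain aliphatic group.
Matching residues: Ile3, Val16, Leu25.

3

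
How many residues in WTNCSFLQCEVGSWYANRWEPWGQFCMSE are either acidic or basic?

4

Acidic: D, E. Basic: H, K, R.
Acidic residues here: E10, E20, E29 (3).
Basic residues here: R18 (1).
The two groups share no amino acid, so total = 3 + 1 = 4.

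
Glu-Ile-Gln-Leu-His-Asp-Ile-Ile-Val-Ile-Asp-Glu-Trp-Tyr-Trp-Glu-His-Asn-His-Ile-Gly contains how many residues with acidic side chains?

Only D (aspartate) and E (glutamate) carry a side-chain carboxylic acid.
Matching residues: Glu1, Asp6, Asp11, Glu12, Glu16.

5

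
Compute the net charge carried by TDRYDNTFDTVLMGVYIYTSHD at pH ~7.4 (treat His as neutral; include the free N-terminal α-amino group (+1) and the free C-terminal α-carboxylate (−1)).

-3

The side chains ionized at physiological pH are Lys/Arg (+1) and Asp/Glu (−1); with His treated as neutral, nothing else contributes.
Positive (K, R): R3 → +1.
Negative (D, E): D2, D5, D9, D22 → −4.
The N-terminus (+1) and C-terminus (−1) cancel.
Net charge = (+1) + (−4) = −3.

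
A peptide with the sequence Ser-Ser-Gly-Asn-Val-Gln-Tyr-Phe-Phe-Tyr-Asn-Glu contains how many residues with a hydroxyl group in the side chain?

The –OH-bearing residues are Ser, Thr (aliphatic alcohols), and Tyr (phenol).
Matching residues: Ser1, Ser2, Tyr7, Tyr10.

4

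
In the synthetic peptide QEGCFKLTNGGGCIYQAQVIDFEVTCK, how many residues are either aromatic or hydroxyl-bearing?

Aromatic: F, W, Y. Hydroxyl-bearing: S, T, Y.
Aromatic residues here: F5, Y15, F22 (3).
Hydroxyl-bearing residues here: T8, Y15, T25 (3).
Y is in both groups, so the 1 Y residue must not be double-counted.
Total = 3 + 3 − 1 = 5.

5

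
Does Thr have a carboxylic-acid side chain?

No

Aspartate (D) and glutamate (E) have carboxylic-acid side chains and are the acidic amino acids.
Threonine is not in this group.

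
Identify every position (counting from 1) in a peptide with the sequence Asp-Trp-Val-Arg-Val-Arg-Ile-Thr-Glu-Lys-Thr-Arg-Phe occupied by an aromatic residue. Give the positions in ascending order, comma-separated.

2, 13

Matching residues: Trp2, Phe13.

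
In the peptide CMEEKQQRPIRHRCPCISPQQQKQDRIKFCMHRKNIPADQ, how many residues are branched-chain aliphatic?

4

Valine (V), leucine (L), and isoleucine (I) are the branched-chain amino acids.
Matching residues: I10, I17, I27, I36.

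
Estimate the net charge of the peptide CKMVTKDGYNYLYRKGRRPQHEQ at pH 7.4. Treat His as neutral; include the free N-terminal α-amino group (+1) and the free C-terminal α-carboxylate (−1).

Near pH 7.4, K and R contribute +1 each, D and E contribute −1 each, and every other side chain (His included, as stated) is uncharged.
Positive (K, R): K2, K6, R14, K15, R17, R18 → +6.
Negative (D, E): D7, E22 → −2.
The N-terminus (+1) and C-terminus (−1) cancel.
Net charge = (+6) + (−2) = +4.

+4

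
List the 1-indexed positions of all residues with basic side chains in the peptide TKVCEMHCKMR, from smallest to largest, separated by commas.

The basic amino acids are Lys (K), Arg (R), and His (H).
Matching residues: K2, H7, K9, R11.

2, 7, 9, 11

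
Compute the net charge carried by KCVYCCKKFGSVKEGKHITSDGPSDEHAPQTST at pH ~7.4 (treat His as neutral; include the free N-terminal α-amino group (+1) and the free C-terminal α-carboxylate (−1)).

The side chains ionized at physiological pH are Lys/Arg (+1) and Asp/Glu (−1); with His treated as neutral, nothing else contributes.
Positive (K, R): K1, K7, K8, K13, K16 → +5.
Negative (D, E): E14, D21, D25, E26 → −4.
The N-terminus (+1) and C-terminus (−1) cancel.
Net charge = (+5) + (−4) = +1.

+1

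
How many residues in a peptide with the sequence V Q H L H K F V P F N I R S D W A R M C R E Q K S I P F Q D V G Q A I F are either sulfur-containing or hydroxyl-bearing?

4

Sulfur-containing: C, M. Hydroxyl-bearing: S, T, Y.
Sulfur-containing residues here: M19, C20 (2).
Hydroxyl-bearing residues here: S14, S25 (2).
The two groups share no amino acid, so total = 2 + 2 = 4.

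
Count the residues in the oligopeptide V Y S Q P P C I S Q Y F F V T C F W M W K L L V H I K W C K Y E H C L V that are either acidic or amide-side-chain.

Acidic: D, E. Amide-side-chain: N, Q.
Acidic residues here: E32 (1).
Amide-side-chain residues here: Q4, Q10 (2).
The two groups share no amino acid, so total = 1 + 2 = 3.

3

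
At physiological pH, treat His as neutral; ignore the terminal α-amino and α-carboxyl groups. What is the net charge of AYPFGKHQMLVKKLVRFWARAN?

+5

At pH ~7.4 the Lys and Arg side chains are protonated (+1), the Asp and Glu side chains are deprotonated (−1), and with His taken as neutral all other side chains carry no charge.
Positive (K, R): K6, K12, K13, R16, R20 → +5.
Negative (D, E): none → −0.
Net charge = (+5) + (−0) = +5.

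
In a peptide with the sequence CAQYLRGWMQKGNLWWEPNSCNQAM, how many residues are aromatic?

4

Phenylalanine (F), tryptophan (W), and tyrosine (Y) have aromatic ring side chains.
Matching residues: Y4, W8, W15, W16.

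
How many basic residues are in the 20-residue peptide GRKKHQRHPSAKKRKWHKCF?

12

The basic amino acids are Lys (K), Arg (R), and His (H).
Matching residues: R2, K3, K4, H5, R7, H8, K12, K13, R14, K15, H17, K18.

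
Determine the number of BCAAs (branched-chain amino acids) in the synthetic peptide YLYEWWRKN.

The BCAAs are Val, Leu, and Ile — aliphatic side chains with a branch point.
Matching residues: L2.

1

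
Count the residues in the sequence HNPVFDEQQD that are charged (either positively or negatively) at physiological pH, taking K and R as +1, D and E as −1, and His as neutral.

Charged side chains at pH ~7.4: K, R (positive); D, E (negative).
Matching residues: D6, E7, D10.

3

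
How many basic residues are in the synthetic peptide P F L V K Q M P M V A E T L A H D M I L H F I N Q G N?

Lysine (K), arginine (R), and histidine (H) have basic, nitrogen-containing side chains.
Matching residues: K5, H16, H21.

3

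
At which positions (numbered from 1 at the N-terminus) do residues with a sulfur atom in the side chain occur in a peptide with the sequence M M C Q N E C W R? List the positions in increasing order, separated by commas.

1, 2, 3, 7

Only Cys (C) and Met (M) have a sulfur atom in the side chain.
Matching residues: M1, M2, C3, C7.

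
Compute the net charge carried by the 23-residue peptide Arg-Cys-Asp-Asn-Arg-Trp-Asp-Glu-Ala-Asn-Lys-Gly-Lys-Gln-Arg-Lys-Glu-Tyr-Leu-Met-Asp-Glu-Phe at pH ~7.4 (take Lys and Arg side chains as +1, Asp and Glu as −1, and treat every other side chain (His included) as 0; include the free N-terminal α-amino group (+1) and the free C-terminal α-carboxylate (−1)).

Positive (K, R): Arg1, Arg5, Lys11, Lys13, Arg15, Lys16 → +6.
Negative (D, E): Asp3, Asp7, Glu8, Glu17, Asp21, Glu22 → −6.
The N-terminus (+1) and C-terminus (−1) cancel.
Net charge = (+6) + (−6) = 0.

0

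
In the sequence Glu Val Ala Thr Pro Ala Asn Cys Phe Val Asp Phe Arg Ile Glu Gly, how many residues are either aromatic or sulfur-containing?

Aromatic: F, W, Y. Sulfur-containing: C, M.
Aromatic residues here: Phe9, Phe12 (2).
Sulfur-containing residues here: Cys8 (1).
The two groups share no amino acid, so total = 2 + 1 = 3.

3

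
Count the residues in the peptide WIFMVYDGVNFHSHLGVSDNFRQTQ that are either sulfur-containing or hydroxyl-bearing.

Sulfur-containing: C, M. Hydroxyl-bearing: S, T, Y.
Sulfur-containing residues here: M4 (1).
Hydroxyl-bearing residues here: Y6, S13, S18, T24 (4).
The two groups share no amino acid, so total = 1 + 4 = 5.

5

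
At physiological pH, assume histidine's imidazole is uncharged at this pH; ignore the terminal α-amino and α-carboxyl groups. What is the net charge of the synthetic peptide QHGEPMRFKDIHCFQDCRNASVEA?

-1

Near pH 7.4, K and R contribute +1 each, D and E contribute −1 each, and every other side chain (His included, as stated) is uncharged.
Positive (K, R): R7, K9, R18 → +3.
Negative (D, E): E4, D10, D16, E23 → −4.
Net charge = (+3) + (−4) = −1.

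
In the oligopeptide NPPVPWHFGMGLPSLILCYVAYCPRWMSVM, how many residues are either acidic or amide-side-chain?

1

Acidic: D, E. Amide-side-chain: N, Q.
Acidic residues here: none (0).
Amide-side-chain residues here: N1 (1).
The two groups share no amino acid, so total = 0 + 1 = 1.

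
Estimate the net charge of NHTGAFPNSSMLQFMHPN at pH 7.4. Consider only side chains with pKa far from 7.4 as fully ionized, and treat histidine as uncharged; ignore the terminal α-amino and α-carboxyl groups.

At pH ~7.4 the Lys and Arg side chains are protonated (+1), the Asp and Glu side chains are deprotonated (−1), and with His taken as neutral all other side chains carry no charge.
Positive (K, R): none → +0.
Negative (D, E): none → −0.
Net charge = (+0) + (−0) = 0.

0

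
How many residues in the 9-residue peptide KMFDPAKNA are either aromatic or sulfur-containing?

Aromatic: F, W, Y. Sulfur-containing: C, M.
Aromatic residues here: F3 (1).
Sulfur-containing residues here: M2 (1).
The two groups share no amino acid, so total = 1 + 1 = 2.

2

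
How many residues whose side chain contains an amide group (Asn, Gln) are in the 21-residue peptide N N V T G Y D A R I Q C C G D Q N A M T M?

Matching residues: N1, N2, Q11, Q16, N17.

5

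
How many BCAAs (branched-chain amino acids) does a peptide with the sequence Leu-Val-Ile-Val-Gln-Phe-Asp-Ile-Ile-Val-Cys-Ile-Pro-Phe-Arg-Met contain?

Valine (V), leucine (L), and isoleucine (I) are the branched-chain amino acids.
Matching residues: Leu1, Val2, Ile3, Val4, Ile8, Ile9, Val10, Ile12.

8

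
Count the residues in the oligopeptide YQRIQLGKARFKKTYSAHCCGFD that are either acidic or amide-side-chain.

3

Acidic: D, E. Amide-side-chain: N, Q.
Acidic residues here: D23 (1).
Amide-side-chain residues here: Q2, Q5 (2).
The two groups share no amino acid, so total = 1 + 2 = 3.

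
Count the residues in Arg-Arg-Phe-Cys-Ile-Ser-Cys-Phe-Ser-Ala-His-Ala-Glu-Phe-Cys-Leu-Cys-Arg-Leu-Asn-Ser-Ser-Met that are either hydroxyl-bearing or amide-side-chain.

Hydroxyl-bearing: S, T, Y. Amide-side-chain: N, Q.
Hydroxyl-bearing residues here: Ser6, Ser9, Ser21, Ser22 (4).
Amide-side-chain residues here: Asn20 (1).
The two groups share no amino acid, so total = 4 + 1 = 5.

5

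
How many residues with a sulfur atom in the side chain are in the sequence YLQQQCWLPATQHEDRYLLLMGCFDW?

Cysteine (C, thiol) and methionine (M, thioether) are the two sulfur-containing amino acids.
Matching residues: C6, M21, C23.

3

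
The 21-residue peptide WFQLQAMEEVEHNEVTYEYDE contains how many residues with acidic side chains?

Aspartate (D) and glutamate (E) have carboxylic-acid side chains and are the acidic amino acids.
Matching residues: E8, E9, E11, E14, E18, D20, E21.

7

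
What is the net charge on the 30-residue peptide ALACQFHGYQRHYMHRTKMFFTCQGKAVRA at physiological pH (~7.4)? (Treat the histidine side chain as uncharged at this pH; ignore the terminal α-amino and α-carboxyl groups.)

+5

At pH ~7.4 the Lys and Arg side chains are protonated (+1), the Asp and Glu side chains are deprotonated (−1), and with His taken as neutral all other side chains carry no charge.
Positive (K, R): R11, R16, K18, K26, R29 → +5.
Negative (D, E): none → −0.
Net charge = (+5) + (−0) = +5.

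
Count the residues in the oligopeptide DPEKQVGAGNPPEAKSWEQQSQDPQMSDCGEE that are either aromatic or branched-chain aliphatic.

Aromatic: F, W, Y. Branched-chain aliphatic: I, L, V.
Aromatic residues here: W17 (1).
Branched-chain aliphatic residues here: V6 (1).
The two groups share no amino acid, so total = 1 + 1 = 2.

2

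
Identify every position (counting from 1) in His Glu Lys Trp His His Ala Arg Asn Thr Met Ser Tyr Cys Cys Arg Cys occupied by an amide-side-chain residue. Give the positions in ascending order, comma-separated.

9

The amide-side-chain residues are Asn (N) and Gln (Q).
Matching residues: Asn9.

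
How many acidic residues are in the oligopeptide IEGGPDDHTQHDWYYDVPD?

The acidic residues are Asp (D) and Glu (E), whose side chains end in a carboxylate group.
Matching residues: E2, D6, D7, D12, D16, D19.

6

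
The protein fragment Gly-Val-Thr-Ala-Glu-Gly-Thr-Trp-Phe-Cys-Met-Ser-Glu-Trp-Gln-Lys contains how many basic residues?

1

K, R, and H are the three residues with basic side chains (ε-amine, guanidinium, and imidazole respectively).
Matching residues: Lys16.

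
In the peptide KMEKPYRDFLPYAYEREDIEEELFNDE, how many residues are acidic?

Only D (aspartate) and E (glutamate) carry a side-chain carboxylic acid.
Matching residues: E3, D8, E15, E17, D18, E20, E21, E22, D26, E27.

10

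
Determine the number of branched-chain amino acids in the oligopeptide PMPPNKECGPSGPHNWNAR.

Valine (V), leucine (L), and isoleucine (I) are the branched-chain amino acids.
None of the 19 residues belong to this group.

0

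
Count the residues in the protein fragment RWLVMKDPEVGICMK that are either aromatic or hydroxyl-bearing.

Aromatic: F, W, Y. Hydroxyl-bearing: S, T, Y.
Aromatic residues here: W2 (1).
Hydroxyl-bearing residues here: none (0).
(Y belongs to both groups, but none appear in this sequence.) Total = 1 + 0 = 1.

1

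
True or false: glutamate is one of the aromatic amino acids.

False

Phenylalanine (F), tryptophan (W), and tyrosine (Y) have aromatic ring side chains.
Glutamate is not in this group.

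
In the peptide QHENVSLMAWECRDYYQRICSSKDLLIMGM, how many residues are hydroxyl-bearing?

Serine (S), threonine (T), and tyrosine (Y) each carry a hydroxyl group on the side chain.
Matching residues: S6, Y15, Y16, S21, S22.

5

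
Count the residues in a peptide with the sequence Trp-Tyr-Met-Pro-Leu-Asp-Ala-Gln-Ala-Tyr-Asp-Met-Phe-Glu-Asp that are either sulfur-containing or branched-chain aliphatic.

Sulfur-containing: C, M. Branched-chain aliphatic: I, L, V.
Sulfur-containing residues here: Met3, Met12 (2).
Branched-chain aliphatic residues here: Leu5 (1).
The two groups share no amino acid, so total = 2 + 1 = 3.

3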